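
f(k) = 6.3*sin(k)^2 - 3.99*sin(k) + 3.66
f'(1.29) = 2.25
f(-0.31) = 5.46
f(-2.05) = 12.16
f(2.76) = 3.05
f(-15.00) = 8.92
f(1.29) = 5.64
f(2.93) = 3.10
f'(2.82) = 0.01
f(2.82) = 3.03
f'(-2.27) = 8.77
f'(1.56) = 0.09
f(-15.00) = 8.92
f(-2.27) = 10.40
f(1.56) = 5.97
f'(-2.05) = 6.99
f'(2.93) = 1.31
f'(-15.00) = 9.26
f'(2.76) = -0.65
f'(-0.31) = -7.46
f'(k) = 12.6*sin(k)*cos(k) - 3.99*cos(k)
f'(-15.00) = 9.26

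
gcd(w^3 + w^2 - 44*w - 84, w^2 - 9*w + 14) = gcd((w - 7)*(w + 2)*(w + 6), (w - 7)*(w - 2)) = w - 7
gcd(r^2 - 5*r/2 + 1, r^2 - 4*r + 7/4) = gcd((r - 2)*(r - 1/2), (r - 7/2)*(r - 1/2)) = r - 1/2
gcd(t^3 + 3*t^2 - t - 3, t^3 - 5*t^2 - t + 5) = t^2 - 1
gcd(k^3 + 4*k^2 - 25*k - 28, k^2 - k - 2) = k + 1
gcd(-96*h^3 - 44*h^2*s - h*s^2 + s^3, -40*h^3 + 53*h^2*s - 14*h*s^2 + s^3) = -8*h + s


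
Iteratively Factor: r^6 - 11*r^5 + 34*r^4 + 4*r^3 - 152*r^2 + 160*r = (r - 4)*(r^5 - 7*r^4 + 6*r^3 + 28*r^2 - 40*r) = (r - 4)*(r - 2)*(r^4 - 5*r^3 - 4*r^2 + 20*r) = (r - 4)*(r - 2)*(r + 2)*(r^3 - 7*r^2 + 10*r) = r*(r - 4)*(r - 2)*(r + 2)*(r^2 - 7*r + 10) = r*(r - 4)*(r - 2)^2*(r + 2)*(r - 5)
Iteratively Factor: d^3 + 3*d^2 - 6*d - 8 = (d - 2)*(d^2 + 5*d + 4) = (d - 2)*(d + 1)*(d + 4)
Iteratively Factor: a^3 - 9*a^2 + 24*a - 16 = (a - 4)*(a^2 - 5*a + 4) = (a - 4)*(a - 1)*(a - 4)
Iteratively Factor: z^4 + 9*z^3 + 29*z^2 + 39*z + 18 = (z + 3)*(z^3 + 6*z^2 + 11*z + 6) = (z + 2)*(z + 3)*(z^2 + 4*z + 3) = (z + 1)*(z + 2)*(z + 3)*(z + 3)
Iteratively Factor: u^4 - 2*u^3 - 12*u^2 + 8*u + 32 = (u + 2)*(u^3 - 4*u^2 - 4*u + 16) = (u - 2)*(u + 2)*(u^2 - 2*u - 8) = (u - 2)*(u + 2)^2*(u - 4)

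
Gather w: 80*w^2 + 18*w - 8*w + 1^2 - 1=80*w^2 + 10*w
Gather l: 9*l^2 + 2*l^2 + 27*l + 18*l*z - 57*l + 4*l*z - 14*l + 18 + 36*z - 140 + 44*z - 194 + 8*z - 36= 11*l^2 + l*(22*z - 44) + 88*z - 352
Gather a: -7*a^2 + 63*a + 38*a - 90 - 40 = -7*a^2 + 101*a - 130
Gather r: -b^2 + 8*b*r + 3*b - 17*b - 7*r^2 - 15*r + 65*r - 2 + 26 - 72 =-b^2 - 14*b - 7*r^2 + r*(8*b + 50) - 48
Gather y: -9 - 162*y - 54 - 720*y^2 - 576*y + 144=-720*y^2 - 738*y + 81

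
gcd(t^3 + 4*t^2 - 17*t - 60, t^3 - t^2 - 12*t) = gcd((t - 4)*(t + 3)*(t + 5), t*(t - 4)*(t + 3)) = t^2 - t - 12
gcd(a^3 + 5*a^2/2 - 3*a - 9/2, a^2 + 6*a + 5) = a + 1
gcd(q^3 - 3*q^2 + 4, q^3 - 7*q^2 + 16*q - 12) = q^2 - 4*q + 4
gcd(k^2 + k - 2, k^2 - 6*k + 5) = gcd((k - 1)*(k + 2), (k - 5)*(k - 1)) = k - 1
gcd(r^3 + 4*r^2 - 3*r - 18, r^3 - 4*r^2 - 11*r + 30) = r^2 + r - 6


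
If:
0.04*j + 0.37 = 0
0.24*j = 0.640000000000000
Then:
No Solution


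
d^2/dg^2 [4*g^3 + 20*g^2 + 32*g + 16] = 24*g + 40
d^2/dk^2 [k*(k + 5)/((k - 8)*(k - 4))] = 2*(17*k^3 - 96*k^2 - 480*k + 2944)/(k^6 - 36*k^5 + 528*k^4 - 4032*k^3 + 16896*k^2 - 36864*k + 32768)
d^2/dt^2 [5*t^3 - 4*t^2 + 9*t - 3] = 30*t - 8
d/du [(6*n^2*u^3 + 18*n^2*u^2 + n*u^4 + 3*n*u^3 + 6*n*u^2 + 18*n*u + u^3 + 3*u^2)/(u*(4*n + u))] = (48*n^3*u + 72*n^3 + 18*n^2*u^2 + 24*n^2*u + 24*n^2 + 2*n*u^3 + 3*n*u^2 + 8*n*u - 6*n + u^2)/(16*n^2 + 8*n*u + u^2)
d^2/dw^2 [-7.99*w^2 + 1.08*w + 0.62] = -15.9800000000000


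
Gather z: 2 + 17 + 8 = 27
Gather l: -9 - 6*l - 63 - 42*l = -48*l - 72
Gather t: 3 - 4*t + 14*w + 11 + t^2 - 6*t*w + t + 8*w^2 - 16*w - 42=t^2 + t*(-6*w - 3) + 8*w^2 - 2*w - 28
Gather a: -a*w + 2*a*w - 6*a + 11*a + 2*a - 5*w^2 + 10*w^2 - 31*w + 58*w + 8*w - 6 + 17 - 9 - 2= a*(w + 7) + 5*w^2 + 35*w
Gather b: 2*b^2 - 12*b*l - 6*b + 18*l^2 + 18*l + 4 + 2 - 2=2*b^2 + b*(-12*l - 6) + 18*l^2 + 18*l + 4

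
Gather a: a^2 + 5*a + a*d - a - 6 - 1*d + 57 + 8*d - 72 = a^2 + a*(d + 4) + 7*d - 21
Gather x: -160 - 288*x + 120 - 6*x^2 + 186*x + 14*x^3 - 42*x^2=14*x^3 - 48*x^2 - 102*x - 40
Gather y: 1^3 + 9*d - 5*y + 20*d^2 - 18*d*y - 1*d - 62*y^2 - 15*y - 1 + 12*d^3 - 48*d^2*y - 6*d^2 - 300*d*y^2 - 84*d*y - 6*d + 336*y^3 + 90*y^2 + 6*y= 12*d^3 + 14*d^2 + 2*d + 336*y^3 + y^2*(28 - 300*d) + y*(-48*d^2 - 102*d - 14)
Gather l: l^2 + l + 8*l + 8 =l^2 + 9*l + 8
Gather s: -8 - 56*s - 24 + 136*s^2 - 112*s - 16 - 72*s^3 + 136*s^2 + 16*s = -72*s^3 + 272*s^2 - 152*s - 48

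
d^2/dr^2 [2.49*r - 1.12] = 0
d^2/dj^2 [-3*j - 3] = 0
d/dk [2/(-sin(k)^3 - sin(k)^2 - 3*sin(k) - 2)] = 2*(3*sin(k)^2 + 2*sin(k) + 3)*cos(k)/(sin(k)^3 + sin(k)^2 + 3*sin(k) + 2)^2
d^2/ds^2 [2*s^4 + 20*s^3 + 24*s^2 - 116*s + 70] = 24*s^2 + 120*s + 48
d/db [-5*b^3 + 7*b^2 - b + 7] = -15*b^2 + 14*b - 1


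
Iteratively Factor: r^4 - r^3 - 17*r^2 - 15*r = (r + 3)*(r^3 - 4*r^2 - 5*r) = r*(r + 3)*(r^2 - 4*r - 5) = r*(r - 5)*(r + 3)*(r + 1)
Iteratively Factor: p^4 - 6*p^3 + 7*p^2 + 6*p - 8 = (p - 1)*(p^3 - 5*p^2 + 2*p + 8) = (p - 4)*(p - 1)*(p^2 - p - 2) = (p - 4)*(p - 2)*(p - 1)*(p + 1)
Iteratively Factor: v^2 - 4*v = (v)*(v - 4)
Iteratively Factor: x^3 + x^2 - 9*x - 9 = (x - 3)*(x^2 + 4*x + 3) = (x - 3)*(x + 1)*(x + 3)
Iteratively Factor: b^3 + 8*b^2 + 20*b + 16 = (b + 4)*(b^2 + 4*b + 4) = (b + 2)*(b + 4)*(b + 2)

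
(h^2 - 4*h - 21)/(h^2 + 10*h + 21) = (h - 7)/(h + 7)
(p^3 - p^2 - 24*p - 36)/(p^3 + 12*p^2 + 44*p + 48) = (p^2 - 3*p - 18)/(p^2 + 10*p + 24)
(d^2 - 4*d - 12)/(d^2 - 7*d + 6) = (d + 2)/(d - 1)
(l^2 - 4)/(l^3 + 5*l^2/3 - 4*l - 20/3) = 3/(3*l + 5)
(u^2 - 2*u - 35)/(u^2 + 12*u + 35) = (u - 7)/(u + 7)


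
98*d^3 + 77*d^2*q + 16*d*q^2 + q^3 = (2*d + q)*(7*d + q)^2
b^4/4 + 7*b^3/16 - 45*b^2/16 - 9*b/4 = b*(b/4 + 1)*(b - 3)*(b + 3/4)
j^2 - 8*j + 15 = (j - 5)*(j - 3)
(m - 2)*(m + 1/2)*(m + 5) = m^3 + 7*m^2/2 - 17*m/2 - 5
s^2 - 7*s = s*(s - 7)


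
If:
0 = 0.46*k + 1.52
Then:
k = -3.30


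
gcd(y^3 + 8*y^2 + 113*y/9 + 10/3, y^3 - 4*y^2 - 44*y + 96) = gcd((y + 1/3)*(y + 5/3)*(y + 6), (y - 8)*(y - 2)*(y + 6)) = y + 6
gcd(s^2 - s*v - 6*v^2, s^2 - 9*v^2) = s - 3*v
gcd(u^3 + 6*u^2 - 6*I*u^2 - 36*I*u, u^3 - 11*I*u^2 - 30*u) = u^2 - 6*I*u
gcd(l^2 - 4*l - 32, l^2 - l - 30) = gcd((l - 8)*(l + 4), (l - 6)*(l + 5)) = 1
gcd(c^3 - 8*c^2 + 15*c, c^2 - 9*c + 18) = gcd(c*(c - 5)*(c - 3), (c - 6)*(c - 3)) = c - 3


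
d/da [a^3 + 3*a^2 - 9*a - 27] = 3*a^2 + 6*a - 9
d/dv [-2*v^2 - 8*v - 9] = -4*v - 8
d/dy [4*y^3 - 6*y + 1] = 12*y^2 - 6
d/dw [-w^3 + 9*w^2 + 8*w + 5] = -3*w^2 + 18*w + 8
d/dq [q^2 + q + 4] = 2*q + 1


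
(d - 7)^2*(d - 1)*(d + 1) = d^4 - 14*d^3 + 48*d^2 + 14*d - 49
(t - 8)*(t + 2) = t^2 - 6*t - 16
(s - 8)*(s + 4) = s^2 - 4*s - 32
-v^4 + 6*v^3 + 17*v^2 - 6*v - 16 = (v - 8)*(v + 2)*(I*v - I)*(I*v + I)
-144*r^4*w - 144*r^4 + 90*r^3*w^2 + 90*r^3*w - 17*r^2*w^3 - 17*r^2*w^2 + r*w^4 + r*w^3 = (-8*r + w)*(-6*r + w)*(-3*r + w)*(r*w + r)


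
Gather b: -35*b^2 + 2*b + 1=-35*b^2 + 2*b + 1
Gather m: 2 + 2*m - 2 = 2*m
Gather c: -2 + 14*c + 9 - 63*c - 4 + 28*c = 3 - 21*c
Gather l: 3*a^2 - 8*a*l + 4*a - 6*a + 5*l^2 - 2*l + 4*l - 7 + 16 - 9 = 3*a^2 - 2*a + 5*l^2 + l*(2 - 8*a)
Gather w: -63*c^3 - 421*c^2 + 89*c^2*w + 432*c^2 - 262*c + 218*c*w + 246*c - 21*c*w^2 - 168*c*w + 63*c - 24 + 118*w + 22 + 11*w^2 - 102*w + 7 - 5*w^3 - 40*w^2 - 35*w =-63*c^3 + 11*c^2 + 47*c - 5*w^3 + w^2*(-21*c - 29) + w*(89*c^2 + 50*c - 19) + 5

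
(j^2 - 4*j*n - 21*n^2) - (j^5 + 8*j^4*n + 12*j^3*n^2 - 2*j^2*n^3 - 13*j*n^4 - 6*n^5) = -j^5 - 8*j^4*n - 12*j^3*n^2 + 2*j^2*n^3 + j^2 + 13*j*n^4 - 4*j*n + 6*n^5 - 21*n^2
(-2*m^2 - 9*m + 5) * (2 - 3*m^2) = 6*m^4 + 27*m^3 - 19*m^2 - 18*m + 10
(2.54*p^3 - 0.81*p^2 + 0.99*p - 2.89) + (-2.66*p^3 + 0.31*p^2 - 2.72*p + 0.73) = -0.12*p^3 - 0.5*p^2 - 1.73*p - 2.16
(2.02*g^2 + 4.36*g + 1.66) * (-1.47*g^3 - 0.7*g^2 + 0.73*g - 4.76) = -2.9694*g^5 - 7.8232*g^4 - 4.0176*g^3 - 7.5944*g^2 - 19.5418*g - 7.9016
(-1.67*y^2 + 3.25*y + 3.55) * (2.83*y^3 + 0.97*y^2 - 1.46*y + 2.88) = -4.7261*y^5 + 7.5776*y^4 + 15.6372*y^3 - 6.1111*y^2 + 4.177*y + 10.224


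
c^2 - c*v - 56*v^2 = (c - 8*v)*(c + 7*v)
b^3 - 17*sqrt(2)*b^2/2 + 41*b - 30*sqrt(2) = (b - 5*sqrt(2))*(b - 2*sqrt(2))*(b - 3*sqrt(2)/2)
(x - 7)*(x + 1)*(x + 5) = x^3 - x^2 - 37*x - 35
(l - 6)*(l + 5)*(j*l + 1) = j*l^3 - j*l^2 - 30*j*l + l^2 - l - 30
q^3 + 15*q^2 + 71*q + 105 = (q + 3)*(q + 5)*(q + 7)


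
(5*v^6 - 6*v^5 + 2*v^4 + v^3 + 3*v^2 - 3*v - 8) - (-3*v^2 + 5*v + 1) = 5*v^6 - 6*v^5 + 2*v^4 + v^3 + 6*v^2 - 8*v - 9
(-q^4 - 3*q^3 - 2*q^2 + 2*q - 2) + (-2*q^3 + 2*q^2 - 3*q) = -q^4 - 5*q^3 - q - 2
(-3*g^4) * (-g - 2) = 3*g^5 + 6*g^4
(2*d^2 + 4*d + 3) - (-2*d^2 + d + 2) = 4*d^2 + 3*d + 1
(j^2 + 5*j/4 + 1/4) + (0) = j^2 + 5*j/4 + 1/4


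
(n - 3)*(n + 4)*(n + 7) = n^3 + 8*n^2 - 5*n - 84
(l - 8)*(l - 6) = l^2 - 14*l + 48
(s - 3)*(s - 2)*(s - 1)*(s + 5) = s^4 - s^3 - 19*s^2 + 49*s - 30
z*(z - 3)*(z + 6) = z^3 + 3*z^2 - 18*z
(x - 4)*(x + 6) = x^2 + 2*x - 24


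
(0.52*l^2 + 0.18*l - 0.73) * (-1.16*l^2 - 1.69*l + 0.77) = -0.6032*l^4 - 1.0876*l^3 + 0.943*l^2 + 1.3723*l - 0.5621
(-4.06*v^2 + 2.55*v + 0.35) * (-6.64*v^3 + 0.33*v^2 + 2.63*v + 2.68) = 26.9584*v^5 - 18.2718*v^4 - 12.1603*v^3 - 4.0588*v^2 + 7.7545*v + 0.938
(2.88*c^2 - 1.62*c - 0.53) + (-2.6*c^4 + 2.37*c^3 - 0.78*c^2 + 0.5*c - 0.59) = -2.6*c^4 + 2.37*c^3 + 2.1*c^2 - 1.12*c - 1.12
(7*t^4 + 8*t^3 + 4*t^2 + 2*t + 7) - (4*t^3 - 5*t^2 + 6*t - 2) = 7*t^4 + 4*t^3 + 9*t^2 - 4*t + 9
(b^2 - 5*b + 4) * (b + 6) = b^3 + b^2 - 26*b + 24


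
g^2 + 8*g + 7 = (g + 1)*(g + 7)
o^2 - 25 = (o - 5)*(o + 5)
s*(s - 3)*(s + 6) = s^3 + 3*s^2 - 18*s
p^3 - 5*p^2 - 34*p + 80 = (p - 8)*(p - 2)*(p + 5)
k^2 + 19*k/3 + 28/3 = (k + 7/3)*(k + 4)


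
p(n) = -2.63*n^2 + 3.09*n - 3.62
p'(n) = 3.09 - 5.26*n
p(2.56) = -12.95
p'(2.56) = -10.38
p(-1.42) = -13.31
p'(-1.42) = 10.56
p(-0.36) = -5.07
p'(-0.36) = 4.98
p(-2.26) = -24.04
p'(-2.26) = 14.98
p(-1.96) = -19.78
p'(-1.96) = 13.40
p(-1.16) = -10.74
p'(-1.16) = 9.19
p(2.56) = -12.95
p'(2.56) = -10.38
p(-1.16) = -10.74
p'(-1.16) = 9.19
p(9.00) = -188.84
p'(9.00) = -44.25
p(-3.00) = -36.56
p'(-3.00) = 18.87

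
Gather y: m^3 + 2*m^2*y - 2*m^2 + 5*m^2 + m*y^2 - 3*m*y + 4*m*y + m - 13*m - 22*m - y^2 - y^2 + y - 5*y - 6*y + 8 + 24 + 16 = m^3 + 3*m^2 - 34*m + y^2*(m - 2) + y*(2*m^2 + m - 10) + 48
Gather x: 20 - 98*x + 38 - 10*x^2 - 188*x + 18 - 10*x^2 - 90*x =-20*x^2 - 376*x + 76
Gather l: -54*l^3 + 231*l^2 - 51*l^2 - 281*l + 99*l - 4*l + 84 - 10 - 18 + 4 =-54*l^3 + 180*l^2 - 186*l + 60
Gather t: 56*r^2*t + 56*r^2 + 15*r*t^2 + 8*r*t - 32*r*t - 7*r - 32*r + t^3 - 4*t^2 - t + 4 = 56*r^2 - 39*r + t^3 + t^2*(15*r - 4) + t*(56*r^2 - 24*r - 1) + 4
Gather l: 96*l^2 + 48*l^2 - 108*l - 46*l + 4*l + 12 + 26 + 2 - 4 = 144*l^2 - 150*l + 36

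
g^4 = g^4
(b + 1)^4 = b^4 + 4*b^3 + 6*b^2 + 4*b + 1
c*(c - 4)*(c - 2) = c^3 - 6*c^2 + 8*c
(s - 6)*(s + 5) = s^2 - s - 30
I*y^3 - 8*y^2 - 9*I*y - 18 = (y + 3*I)*(y + 6*I)*(I*y + 1)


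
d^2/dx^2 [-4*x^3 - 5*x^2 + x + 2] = -24*x - 10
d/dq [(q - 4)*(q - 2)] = 2*q - 6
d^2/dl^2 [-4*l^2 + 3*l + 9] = -8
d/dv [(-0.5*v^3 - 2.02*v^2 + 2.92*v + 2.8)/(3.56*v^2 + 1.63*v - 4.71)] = (-1.78*v^4 - 1.63*v^3 - 6.6228*v^2 - 0.907599999999999*v - 18.3172)/(12.6736*v^4 + 11.6056*v^3 - 30.8783*v^2 - 15.3546*v + 22.1841)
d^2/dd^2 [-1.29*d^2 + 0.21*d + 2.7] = -2.58000000000000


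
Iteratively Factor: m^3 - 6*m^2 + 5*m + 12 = (m + 1)*(m^2 - 7*m + 12) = (m - 4)*(m + 1)*(m - 3)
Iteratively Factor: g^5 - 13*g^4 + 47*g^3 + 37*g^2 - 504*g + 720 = (g - 4)*(g^4 - 9*g^3 + 11*g^2 + 81*g - 180) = (g - 5)*(g - 4)*(g^3 - 4*g^2 - 9*g + 36) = (g - 5)*(g - 4)^2*(g^2 - 9) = (g - 5)*(g - 4)^2*(g - 3)*(g + 3)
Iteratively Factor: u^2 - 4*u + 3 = (u - 1)*(u - 3)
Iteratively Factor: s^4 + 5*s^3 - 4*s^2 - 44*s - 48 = (s + 2)*(s^3 + 3*s^2 - 10*s - 24) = (s + 2)*(s + 4)*(s^2 - s - 6) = (s - 3)*(s + 2)*(s + 4)*(s + 2)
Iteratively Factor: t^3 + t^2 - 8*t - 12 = (t + 2)*(t^2 - t - 6) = (t - 3)*(t + 2)*(t + 2)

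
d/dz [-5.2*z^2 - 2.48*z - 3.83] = -10.4*z - 2.48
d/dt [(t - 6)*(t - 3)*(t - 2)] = 3*t^2 - 22*t + 36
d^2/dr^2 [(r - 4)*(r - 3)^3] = 6*(r - 3)*(2*r - 7)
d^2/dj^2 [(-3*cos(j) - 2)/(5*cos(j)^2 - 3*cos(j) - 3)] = 2*(-675*(1 - cos(2*j))^2*cos(j) - 245*(1 - cos(2*j))^2 + 384*cos(j) - 602*cos(2*j) - 630*cos(3*j) + 150*cos(5*j) + 546)/(6*cos(j) - 5*cos(2*j) + 1)^3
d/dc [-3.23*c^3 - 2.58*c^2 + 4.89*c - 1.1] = -9.69*c^2 - 5.16*c + 4.89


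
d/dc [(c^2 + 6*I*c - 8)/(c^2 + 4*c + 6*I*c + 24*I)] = (4*c^2 + c*(16 + 48*I) - 112 + 48*I)/(c^4 + c^3*(8 + 12*I) + c^2*(-20 + 96*I) + c*(-288 + 192*I) - 576)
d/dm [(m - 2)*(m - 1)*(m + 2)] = 3*m^2 - 2*m - 4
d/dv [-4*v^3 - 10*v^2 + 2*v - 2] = -12*v^2 - 20*v + 2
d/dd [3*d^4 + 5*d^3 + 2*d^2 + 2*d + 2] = 12*d^3 + 15*d^2 + 4*d + 2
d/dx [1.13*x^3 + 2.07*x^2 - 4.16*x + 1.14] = 3.39*x^2 + 4.14*x - 4.16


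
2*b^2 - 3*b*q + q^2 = (-2*b + q)*(-b + q)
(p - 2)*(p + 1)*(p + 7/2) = p^3 + 5*p^2/2 - 11*p/2 - 7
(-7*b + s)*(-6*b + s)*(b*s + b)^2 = 42*b^4*s^2 + 84*b^4*s + 42*b^4 - 13*b^3*s^3 - 26*b^3*s^2 - 13*b^3*s + b^2*s^4 + 2*b^2*s^3 + b^2*s^2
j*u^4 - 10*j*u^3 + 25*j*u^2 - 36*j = (u - 6)*(u - 3)*(u - 2)*(j*u + j)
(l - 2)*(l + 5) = l^2 + 3*l - 10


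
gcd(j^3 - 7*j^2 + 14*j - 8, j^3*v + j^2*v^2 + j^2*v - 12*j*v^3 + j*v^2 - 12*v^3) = 1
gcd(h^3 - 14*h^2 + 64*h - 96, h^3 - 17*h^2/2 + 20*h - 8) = h^2 - 8*h + 16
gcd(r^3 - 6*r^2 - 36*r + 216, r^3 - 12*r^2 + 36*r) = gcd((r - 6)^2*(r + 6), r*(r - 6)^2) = r^2 - 12*r + 36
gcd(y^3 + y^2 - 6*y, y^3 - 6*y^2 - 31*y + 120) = 1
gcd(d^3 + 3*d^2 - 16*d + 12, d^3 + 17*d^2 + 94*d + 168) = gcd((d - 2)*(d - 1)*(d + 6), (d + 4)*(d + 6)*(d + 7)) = d + 6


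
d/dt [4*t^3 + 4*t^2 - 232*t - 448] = 12*t^2 + 8*t - 232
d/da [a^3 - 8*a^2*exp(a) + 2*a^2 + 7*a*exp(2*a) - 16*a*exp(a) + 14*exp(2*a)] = -8*a^2*exp(a) + 3*a^2 + 14*a*exp(2*a) - 32*a*exp(a) + 4*a + 35*exp(2*a) - 16*exp(a)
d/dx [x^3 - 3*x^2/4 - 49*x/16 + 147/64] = 3*x^2 - 3*x/2 - 49/16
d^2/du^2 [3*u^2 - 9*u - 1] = 6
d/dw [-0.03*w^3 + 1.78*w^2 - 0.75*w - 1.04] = -0.09*w^2 + 3.56*w - 0.75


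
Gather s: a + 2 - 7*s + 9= a - 7*s + 11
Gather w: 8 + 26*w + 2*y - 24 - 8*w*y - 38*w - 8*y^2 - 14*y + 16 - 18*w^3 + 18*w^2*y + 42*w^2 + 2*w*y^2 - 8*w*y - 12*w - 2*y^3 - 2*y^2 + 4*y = -18*w^3 + w^2*(18*y + 42) + w*(2*y^2 - 16*y - 24) - 2*y^3 - 10*y^2 - 8*y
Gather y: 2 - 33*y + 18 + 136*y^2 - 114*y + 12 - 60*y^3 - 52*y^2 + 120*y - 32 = -60*y^3 + 84*y^2 - 27*y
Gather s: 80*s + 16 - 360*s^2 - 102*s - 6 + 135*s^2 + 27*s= -225*s^2 + 5*s + 10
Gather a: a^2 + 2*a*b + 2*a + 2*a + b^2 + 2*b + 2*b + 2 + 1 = a^2 + a*(2*b + 4) + b^2 + 4*b + 3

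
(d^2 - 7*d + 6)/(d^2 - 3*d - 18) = (d - 1)/(d + 3)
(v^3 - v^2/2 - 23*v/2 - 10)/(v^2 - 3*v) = (2*v^3 - v^2 - 23*v - 20)/(2*v*(v - 3))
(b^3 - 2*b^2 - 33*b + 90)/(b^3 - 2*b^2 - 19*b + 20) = (b^2 + 3*b - 18)/(b^2 + 3*b - 4)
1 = 1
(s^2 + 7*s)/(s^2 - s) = (s + 7)/(s - 1)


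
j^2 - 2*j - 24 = (j - 6)*(j + 4)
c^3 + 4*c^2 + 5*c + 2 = (c + 1)^2*(c + 2)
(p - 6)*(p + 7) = p^2 + p - 42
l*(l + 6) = l^2 + 6*l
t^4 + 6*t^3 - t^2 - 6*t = t*(t - 1)*(t + 1)*(t + 6)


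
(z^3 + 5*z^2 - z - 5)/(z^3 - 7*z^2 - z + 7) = (z + 5)/(z - 7)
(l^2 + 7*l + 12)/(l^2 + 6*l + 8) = (l + 3)/(l + 2)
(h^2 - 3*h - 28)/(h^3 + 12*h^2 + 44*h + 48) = (h - 7)/(h^2 + 8*h + 12)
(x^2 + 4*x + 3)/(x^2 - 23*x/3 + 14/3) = 3*(x^2 + 4*x + 3)/(3*x^2 - 23*x + 14)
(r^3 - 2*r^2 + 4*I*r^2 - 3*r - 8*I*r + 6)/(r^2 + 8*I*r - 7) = (r^2 + r*(-2 + 3*I) - 6*I)/(r + 7*I)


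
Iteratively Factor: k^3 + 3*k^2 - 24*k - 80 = (k + 4)*(k^2 - k - 20) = (k + 4)^2*(k - 5)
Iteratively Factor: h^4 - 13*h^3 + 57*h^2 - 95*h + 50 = (h - 5)*(h^3 - 8*h^2 + 17*h - 10) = (h - 5)*(h - 1)*(h^2 - 7*h + 10) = (h - 5)*(h - 2)*(h - 1)*(h - 5)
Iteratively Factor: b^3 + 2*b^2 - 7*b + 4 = (b - 1)*(b^2 + 3*b - 4) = (b - 1)*(b + 4)*(b - 1)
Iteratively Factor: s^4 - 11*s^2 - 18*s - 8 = (s + 2)*(s^3 - 2*s^2 - 7*s - 4) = (s + 1)*(s + 2)*(s^2 - 3*s - 4) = (s + 1)^2*(s + 2)*(s - 4)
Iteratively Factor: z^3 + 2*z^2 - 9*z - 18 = (z + 3)*(z^2 - z - 6) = (z + 2)*(z + 3)*(z - 3)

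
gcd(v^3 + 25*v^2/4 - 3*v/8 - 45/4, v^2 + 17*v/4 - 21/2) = v + 6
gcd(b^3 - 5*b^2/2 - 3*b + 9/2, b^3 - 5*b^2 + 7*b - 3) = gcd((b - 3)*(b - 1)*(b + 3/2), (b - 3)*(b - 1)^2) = b^2 - 4*b + 3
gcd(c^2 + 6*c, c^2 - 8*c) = c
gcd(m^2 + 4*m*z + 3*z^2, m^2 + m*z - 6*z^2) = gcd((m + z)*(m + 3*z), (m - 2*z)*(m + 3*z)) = m + 3*z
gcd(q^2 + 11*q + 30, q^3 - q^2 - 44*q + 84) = 1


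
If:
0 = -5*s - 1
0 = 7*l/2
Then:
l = 0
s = -1/5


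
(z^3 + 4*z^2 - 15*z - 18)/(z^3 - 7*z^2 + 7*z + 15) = (z + 6)/(z - 5)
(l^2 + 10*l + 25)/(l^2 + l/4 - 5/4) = 4*(l^2 + 10*l + 25)/(4*l^2 + l - 5)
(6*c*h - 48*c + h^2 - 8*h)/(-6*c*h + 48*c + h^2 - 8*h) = (-6*c - h)/(6*c - h)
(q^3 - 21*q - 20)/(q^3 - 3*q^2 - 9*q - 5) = (q + 4)/(q + 1)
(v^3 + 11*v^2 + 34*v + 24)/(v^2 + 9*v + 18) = (v^2 + 5*v + 4)/(v + 3)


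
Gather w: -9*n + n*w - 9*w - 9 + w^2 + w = -9*n + w^2 + w*(n - 8) - 9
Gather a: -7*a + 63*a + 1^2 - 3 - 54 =56*a - 56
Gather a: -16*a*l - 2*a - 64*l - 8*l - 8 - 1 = a*(-16*l - 2) - 72*l - 9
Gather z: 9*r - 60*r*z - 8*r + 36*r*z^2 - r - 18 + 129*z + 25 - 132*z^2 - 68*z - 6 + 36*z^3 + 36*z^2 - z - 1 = 36*z^3 + z^2*(36*r - 96) + z*(60 - 60*r)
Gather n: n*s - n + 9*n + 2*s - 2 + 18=n*(s + 8) + 2*s + 16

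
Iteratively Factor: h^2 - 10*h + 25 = (h - 5)*(h - 5)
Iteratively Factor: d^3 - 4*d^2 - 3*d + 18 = (d - 3)*(d^2 - d - 6) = (d - 3)^2*(d + 2)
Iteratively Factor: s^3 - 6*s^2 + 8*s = (s - 4)*(s^2 - 2*s) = (s - 4)*(s - 2)*(s)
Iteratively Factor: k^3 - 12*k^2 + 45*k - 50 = (k - 5)*(k^2 - 7*k + 10) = (k - 5)*(k - 2)*(k - 5)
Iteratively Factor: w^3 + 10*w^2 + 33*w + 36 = (w + 3)*(w^2 + 7*w + 12) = (w + 3)*(w + 4)*(w + 3)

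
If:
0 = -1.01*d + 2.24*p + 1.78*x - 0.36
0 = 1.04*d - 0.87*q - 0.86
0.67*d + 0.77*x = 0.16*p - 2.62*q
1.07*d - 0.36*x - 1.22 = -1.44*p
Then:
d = 0.67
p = 0.37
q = -0.18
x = 0.11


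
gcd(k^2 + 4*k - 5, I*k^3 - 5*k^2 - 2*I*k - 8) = 1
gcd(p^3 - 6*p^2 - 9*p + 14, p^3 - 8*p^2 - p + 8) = p - 1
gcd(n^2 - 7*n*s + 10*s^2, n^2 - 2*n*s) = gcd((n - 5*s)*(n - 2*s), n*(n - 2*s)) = -n + 2*s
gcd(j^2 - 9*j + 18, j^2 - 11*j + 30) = j - 6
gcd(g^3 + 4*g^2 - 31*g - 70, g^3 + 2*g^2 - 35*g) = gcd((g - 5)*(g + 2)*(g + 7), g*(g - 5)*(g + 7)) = g^2 + 2*g - 35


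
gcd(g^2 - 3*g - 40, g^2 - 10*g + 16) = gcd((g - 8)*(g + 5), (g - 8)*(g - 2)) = g - 8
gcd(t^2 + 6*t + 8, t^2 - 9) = 1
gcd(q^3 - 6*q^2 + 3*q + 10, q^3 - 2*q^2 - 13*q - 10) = q^2 - 4*q - 5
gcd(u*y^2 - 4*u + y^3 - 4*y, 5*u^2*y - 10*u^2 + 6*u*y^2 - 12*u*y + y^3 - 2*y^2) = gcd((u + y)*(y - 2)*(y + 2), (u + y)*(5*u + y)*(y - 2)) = u*y - 2*u + y^2 - 2*y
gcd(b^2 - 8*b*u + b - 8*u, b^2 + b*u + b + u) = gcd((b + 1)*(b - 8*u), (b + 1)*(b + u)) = b + 1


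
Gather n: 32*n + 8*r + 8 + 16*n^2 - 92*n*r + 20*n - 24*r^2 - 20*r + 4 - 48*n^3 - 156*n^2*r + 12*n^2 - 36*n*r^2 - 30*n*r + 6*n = -48*n^3 + n^2*(28 - 156*r) + n*(-36*r^2 - 122*r + 58) - 24*r^2 - 12*r + 12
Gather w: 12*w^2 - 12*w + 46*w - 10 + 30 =12*w^2 + 34*w + 20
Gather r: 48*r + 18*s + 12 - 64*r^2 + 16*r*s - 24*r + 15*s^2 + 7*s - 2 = -64*r^2 + r*(16*s + 24) + 15*s^2 + 25*s + 10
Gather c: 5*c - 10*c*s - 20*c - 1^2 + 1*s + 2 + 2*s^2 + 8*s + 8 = c*(-10*s - 15) + 2*s^2 + 9*s + 9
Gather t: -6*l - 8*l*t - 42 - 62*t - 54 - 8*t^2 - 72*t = -6*l - 8*t^2 + t*(-8*l - 134) - 96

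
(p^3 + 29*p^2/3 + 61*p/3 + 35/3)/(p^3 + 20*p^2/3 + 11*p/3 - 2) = (3*p^2 + 26*p + 35)/(3*p^2 + 17*p - 6)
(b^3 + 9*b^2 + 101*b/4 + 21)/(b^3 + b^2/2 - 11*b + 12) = (4*b^2 + 20*b + 21)/(2*(2*b^2 - 7*b + 6))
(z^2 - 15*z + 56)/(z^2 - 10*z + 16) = (z - 7)/(z - 2)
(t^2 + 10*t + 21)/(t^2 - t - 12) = (t + 7)/(t - 4)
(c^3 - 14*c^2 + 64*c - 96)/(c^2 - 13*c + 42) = (c^2 - 8*c + 16)/(c - 7)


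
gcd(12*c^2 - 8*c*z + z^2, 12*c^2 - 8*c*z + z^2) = 12*c^2 - 8*c*z + z^2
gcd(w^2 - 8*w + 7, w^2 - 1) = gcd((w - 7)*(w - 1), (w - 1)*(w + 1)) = w - 1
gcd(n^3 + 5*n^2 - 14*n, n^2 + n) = n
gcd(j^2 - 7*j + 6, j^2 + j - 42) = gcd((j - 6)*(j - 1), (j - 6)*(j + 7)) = j - 6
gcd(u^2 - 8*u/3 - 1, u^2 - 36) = 1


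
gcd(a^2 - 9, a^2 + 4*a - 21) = a - 3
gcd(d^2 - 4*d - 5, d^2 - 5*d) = d - 5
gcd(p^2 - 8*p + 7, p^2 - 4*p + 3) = p - 1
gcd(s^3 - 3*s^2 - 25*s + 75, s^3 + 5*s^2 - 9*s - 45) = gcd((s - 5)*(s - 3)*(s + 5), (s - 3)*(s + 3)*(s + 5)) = s^2 + 2*s - 15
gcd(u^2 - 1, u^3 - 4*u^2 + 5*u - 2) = u - 1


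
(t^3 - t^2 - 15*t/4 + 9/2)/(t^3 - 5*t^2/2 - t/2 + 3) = (t^2 + t/2 - 3)/(t^2 - t - 2)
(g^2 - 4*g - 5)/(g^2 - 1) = (g - 5)/(g - 1)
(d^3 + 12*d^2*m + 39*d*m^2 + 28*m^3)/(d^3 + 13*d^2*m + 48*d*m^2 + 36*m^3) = (d^2 + 11*d*m + 28*m^2)/(d^2 + 12*d*m + 36*m^2)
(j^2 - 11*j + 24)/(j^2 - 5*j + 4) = (j^2 - 11*j + 24)/(j^2 - 5*j + 4)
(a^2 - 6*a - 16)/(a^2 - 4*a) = (a^2 - 6*a - 16)/(a*(a - 4))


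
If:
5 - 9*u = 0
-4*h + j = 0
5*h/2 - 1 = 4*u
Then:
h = 58/45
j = 232/45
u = 5/9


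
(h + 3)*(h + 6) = h^2 + 9*h + 18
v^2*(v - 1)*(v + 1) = v^4 - v^2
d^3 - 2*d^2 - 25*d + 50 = (d - 5)*(d - 2)*(d + 5)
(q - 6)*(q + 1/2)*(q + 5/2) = q^3 - 3*q^2 - 67*q/4 - 15/2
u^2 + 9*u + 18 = (u + 3)*(u + 6)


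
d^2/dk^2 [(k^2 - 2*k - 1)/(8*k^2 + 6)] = (-32*k^3 - 84*k^2 + 72*k + 21)/(64*k^6 + 144*k^4 + 108*k^2 + 27)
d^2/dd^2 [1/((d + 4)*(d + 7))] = 2*((d + 4)^2 + (d + 4)*(d + 7) + (d + 7)^2)/((d + 4)^3*(d + 7)^3)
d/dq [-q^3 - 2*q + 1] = -3*q^2 - 2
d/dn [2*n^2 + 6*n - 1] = 4*n + 6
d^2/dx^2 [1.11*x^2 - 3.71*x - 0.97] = 2.22000000000000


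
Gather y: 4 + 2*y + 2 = 2*y + 6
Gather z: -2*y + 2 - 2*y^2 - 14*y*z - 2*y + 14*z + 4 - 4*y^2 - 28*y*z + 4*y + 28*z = -6*y^2 + z*(42 - 42*y) + 6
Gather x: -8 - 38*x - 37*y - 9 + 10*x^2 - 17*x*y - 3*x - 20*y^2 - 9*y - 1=10*x^2 + x*(-17*y - 41) - 20*y^2 - 46*y - 18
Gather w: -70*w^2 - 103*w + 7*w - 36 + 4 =-70*w^2 - 96*w - 32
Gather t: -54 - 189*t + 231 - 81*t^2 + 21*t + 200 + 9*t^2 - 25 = -72*t^2 - 168*t + 352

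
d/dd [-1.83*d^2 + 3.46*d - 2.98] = 3.46 - 3.66*d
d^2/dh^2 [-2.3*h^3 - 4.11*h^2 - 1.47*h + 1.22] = -13.8*h - 8.22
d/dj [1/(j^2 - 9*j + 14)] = (9 - 2*j)/(j^2 - 9*j + 14)^2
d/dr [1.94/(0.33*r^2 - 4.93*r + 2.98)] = (9.5642 - 1.2804*r)/(0.33*r^2 - 4.93*r + 2.98)^2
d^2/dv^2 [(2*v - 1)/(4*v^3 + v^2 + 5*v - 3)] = 2*((2*v - 1)*(12*v^2 + 2*v + 5)^2 - (24*v^2 + 4*v + (2*v - 1)*(12*v + 1) + 10)*(4*v^3 + v^2 + 5*v - 3))/(4*v^3 + v^2 + 5*v - 3)^3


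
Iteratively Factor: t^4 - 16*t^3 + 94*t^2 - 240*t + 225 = (t - 3)*(t^3 - 13*t^2 + 55*t - 75) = (t - 3)^2*(t^2 - 10*t + 25) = (t - 5)*(t - 3)^2*(t - 5)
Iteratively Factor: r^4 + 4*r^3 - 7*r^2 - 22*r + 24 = (r - 2)*(r^3 + 6*r^2 + 5*r - 12) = (r - 2)*(r + 4)*(r^2 + 2*r - 3) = (r - 2)*(r + 3)*(r + 4)*(r - 1)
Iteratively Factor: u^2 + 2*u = (u)*(u + 2)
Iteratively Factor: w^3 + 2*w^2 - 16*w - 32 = (w + 2)*(w^2 - 16) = (w - 4)*(w + 2)*(w + 4)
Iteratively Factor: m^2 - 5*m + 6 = (m - 2)*(m - 3)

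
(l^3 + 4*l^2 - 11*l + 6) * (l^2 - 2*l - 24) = l^5 + 2*l^4 - 43*l^3 - 68*l^2 + 252*l - 144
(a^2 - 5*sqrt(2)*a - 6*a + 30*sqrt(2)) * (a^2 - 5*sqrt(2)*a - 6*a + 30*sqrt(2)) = a^4 - 10*sqrt(2)*a^3 - 12*a^3 + 86*a^2 + 120*sqrt(2)*a^2 - 600*a - 360*sqrt(2)*a + 1800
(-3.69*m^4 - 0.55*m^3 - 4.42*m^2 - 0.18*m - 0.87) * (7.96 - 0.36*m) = 1.3284*m^5 - 29.1744*m^4 - 2.7868*m^3 - 35.1184*m^2 - 1.1196*m - 6.9252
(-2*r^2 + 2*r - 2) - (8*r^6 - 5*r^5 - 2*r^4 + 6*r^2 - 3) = -8*r^6 + 5*r^5 + 2*r^4 - 8*r^2 + 2*r + 1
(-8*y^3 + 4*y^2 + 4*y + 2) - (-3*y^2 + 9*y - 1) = -8*y^3 + 7*y^2 - 5*y + 3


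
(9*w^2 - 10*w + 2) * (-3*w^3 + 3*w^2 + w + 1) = -27*w^5 + 57*w^4 - 27*w^3 + 5*w^2 - 8*w + 2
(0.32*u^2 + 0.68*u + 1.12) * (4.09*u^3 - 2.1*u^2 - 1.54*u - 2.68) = 1.3088*u^5 + 2.1092*u^4 + 2.66*u^3 - 4.2568*u^2 - 3.5472*u - 3.0016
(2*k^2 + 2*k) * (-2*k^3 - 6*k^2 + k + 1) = -4*k^5 - 16*k^4 - 10*k^3 + 4*k^2 + 2*k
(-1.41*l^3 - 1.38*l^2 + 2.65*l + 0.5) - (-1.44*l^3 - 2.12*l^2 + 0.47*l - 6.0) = 0.03*l^3 + 0.74*l^2 + 2.18*l + 6.5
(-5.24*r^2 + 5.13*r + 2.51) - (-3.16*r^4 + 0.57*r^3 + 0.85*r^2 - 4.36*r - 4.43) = 3.16*r^4 - 0.57*r^3 - 6.09*r^2 + 9.49*r + 6.94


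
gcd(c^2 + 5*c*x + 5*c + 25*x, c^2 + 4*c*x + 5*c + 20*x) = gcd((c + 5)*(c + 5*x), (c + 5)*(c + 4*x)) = c + 5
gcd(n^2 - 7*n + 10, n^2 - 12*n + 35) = n - 5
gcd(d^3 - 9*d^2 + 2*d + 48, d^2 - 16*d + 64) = d - 8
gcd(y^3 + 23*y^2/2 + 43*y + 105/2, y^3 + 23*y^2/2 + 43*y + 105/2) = y^3 + 23*y^2/2 + 43*y + 105/2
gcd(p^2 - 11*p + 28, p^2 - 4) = 1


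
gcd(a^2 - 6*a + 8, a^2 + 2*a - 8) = a - 2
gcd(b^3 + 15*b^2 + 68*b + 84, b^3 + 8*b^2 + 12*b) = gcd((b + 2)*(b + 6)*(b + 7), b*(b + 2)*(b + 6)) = b^2 + 8*b + 12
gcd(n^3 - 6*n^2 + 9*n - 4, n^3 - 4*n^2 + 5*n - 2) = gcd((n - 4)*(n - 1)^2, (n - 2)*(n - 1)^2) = n^2 - 2*n + 1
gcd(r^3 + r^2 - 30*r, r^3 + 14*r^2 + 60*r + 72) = r + 6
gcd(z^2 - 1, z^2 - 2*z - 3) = z + 1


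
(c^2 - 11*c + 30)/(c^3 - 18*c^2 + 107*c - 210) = 1/(c - 7)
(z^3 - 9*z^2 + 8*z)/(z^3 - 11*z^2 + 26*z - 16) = z/(z - 2)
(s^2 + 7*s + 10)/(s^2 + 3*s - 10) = (s + 2)/(s - 2)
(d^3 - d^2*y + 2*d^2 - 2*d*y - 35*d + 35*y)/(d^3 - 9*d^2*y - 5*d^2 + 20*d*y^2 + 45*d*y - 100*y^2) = (d^2 - d*y + 7*d - 7*y)/(d^2 - 9*d*y + 20*y^2)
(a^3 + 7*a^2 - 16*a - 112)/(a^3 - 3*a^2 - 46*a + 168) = (a + 4)/(a - 6)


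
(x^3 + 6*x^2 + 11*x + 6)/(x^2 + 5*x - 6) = (x^3 + 6*x^2 + 11*x + 6)/(x^2 + 5*x - 6)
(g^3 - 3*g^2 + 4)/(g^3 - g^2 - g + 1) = (g^2 - 4*g + 4)/(g^2 - 2*g + 1)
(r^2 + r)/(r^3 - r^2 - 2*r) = 1/(r - 2)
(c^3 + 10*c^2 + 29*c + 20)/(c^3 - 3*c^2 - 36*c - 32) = (c + 5)/(c - 8)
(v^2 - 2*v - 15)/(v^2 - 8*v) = (v^2 - 2*v - 15)/(v*(v - 8))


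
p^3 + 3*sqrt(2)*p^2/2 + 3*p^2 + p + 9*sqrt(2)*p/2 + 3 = (p + 3)*(p + sqrt(2)/2)*(p + sqrt(2))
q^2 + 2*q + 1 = (q + 1)^2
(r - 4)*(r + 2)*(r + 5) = r^3 + 3*r^2 - 18*r - 40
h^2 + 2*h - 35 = (h - 5)*(h + 7)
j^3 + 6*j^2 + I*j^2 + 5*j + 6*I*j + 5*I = (j + 1)*(j + 5)*(j + I)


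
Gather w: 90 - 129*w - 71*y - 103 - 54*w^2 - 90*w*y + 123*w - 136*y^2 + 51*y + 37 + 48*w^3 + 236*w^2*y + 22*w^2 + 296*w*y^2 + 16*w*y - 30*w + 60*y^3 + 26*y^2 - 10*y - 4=48*w^3 + w^2*(236*y - 32) + w*(296*y^2 - 74*y - 36) + 60*y^3 - 110*y^2 - 30*y + 20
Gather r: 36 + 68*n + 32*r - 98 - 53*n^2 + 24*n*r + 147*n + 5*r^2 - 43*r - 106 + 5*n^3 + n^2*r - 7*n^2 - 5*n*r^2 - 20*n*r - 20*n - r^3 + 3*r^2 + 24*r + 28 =5*n^3 - 60*n^2 + 195*n - r^3 + r^2*(8 - 5*n) + r*(n^2 + 4*n + 13) - 140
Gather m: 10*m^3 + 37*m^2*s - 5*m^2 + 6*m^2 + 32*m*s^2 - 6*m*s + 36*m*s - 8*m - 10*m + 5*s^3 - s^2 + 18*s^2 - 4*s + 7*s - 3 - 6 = 10*m^3 + m^2*(37*s + 1) + m*(32*s^2 + 30*s - 18) + 5*s^3 + 17*s^2 + 3*s - 9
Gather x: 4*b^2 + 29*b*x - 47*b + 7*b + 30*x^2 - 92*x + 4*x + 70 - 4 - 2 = 4*b^2 - 40*b + 30*x^2 + x*(29*b - 88) + 64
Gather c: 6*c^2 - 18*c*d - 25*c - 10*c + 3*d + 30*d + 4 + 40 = 6*c^2 + c*(-18*d - 35) + 33*d + 44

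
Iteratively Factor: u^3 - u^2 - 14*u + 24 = (u - 3)*(u^2 + 2*u - 8) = (u - 3)*(u - 2)*(u + 4)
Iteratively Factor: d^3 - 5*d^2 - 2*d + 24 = (d - 4)*(d^2 - d - 6) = (d - 4)*(d + 2)*(d - 3)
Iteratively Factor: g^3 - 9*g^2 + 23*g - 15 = (g - 1)*(g^2 - 8*g + 15) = (g - 5)*(g - 1)*(g - 3)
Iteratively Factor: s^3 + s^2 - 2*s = (s + 2)*(s^2 - s) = s*(s + 2)*(s - 1)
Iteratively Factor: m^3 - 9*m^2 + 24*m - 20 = (m - 2)*(m^2 - 7*m + 10) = (m - 2)^2*(m - 5)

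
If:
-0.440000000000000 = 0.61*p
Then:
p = -0.72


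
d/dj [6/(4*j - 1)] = -24/(4*j - 1)^2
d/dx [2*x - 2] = 2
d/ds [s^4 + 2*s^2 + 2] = 4*s*(s^2 + 1)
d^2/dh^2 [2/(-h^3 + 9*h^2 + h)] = 4*(3*h*(h - 3)*(-h^2 + 9*h + 1) + (-3*h^2 + 18*h + 1)^2)/(h^3*(-h^2 + 9*h + 1)^3)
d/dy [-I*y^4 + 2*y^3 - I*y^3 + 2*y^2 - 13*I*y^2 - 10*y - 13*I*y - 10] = -4*I*y^3 + y^2*(6 - 3*I) + y*(4 - 26*I) - 10 - 13*I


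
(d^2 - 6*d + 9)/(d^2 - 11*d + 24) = (d - 3)/(d - 8)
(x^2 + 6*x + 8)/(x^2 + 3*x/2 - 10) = 2*(x + 2)/(2*x - 5)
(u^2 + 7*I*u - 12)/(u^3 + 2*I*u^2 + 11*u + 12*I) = (u + 3*I)/(u^2 - 2*I*u + 3)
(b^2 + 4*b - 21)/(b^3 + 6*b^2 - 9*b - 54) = (b + 7)/(b^2 + 9*b + 18)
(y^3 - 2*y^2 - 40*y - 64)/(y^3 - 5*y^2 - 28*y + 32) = (y + 2)/(y - 1)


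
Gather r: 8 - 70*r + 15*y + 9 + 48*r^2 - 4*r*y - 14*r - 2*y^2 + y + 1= 48*r^2 + r*(-4*y - 84) - 2*y^2 + 16*y + 18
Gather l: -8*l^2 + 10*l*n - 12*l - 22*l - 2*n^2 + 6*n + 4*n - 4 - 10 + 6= -8*l^2 + l*(10*n - 34) - 2*n^2 + 10*n - 8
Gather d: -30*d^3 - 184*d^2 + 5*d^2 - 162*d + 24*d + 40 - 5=-30*d^3 - 179*d^2 - 138*d + 35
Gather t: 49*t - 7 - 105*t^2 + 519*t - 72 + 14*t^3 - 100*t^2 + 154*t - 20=14*t^3 - 205*t^2 + 722*t - 99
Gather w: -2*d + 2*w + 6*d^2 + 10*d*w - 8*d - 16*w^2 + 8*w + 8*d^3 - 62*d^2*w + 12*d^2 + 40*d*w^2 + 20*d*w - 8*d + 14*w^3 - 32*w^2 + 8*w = 8*d^3 + 18*d^2 - 18*d + 14*w^3 + w^2*(40*d - 48) + w*(-62*d^2 + 30*d + 18)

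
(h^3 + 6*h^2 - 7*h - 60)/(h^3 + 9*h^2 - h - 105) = (h + 4)/(h + 7)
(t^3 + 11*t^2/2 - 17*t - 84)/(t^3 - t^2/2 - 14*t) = (t + 6)/t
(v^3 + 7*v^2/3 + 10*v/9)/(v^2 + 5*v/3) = v + 2/3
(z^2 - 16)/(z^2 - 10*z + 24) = (z + 4)/(z - 6)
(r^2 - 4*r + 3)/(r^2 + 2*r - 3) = (r - 3)/(r + 3)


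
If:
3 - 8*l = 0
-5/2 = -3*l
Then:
No Solution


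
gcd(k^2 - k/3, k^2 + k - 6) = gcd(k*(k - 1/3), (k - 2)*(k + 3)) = 1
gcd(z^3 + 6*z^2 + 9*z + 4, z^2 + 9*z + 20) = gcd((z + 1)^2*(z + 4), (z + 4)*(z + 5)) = z + 4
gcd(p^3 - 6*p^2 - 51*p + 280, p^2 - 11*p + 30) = p - 5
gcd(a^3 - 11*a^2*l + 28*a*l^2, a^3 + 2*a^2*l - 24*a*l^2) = a^2 - 4*a*l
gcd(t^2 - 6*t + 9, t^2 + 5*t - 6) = 1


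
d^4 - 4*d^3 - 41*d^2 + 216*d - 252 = (d - 6)*(d - 3)*(d - 2)*(d + 7)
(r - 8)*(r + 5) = r^2 - 3*r - 40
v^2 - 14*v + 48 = (v - 8)*(v - 6)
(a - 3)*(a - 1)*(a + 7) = a^3 + 3*a^2 - 25*a + 21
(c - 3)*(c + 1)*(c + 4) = c^3 + 2*c^2 - 11*c - 12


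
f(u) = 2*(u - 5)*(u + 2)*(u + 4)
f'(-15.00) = 1246.00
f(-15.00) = -5720.00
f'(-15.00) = 1246.00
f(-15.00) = -5720.00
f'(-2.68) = -11.63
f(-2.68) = 13.79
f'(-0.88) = -42.87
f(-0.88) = -41.09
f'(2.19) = -6.46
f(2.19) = -145.76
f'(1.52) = -24.06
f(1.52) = -135.24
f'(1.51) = -24.28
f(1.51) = -134.99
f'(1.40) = -26.64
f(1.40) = -132.19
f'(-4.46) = 57.51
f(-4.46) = -21.41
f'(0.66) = -38.75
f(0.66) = -107.59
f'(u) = 2*(u - 5)*(u + 2) + 2*(u - 5)*(u + 4) + 2*(u + 2)*(u + 4)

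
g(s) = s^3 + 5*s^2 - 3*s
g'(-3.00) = -6.00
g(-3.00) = 27.00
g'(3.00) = 54.00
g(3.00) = 63.00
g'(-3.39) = -2.42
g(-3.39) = 28.67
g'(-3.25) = -3.81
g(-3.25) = 28.23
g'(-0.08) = -3.78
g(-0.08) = 0.27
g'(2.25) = 34.69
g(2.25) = 29.95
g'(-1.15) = -10.53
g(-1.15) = 8.54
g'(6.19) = 173.85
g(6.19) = 410.19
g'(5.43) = 139.75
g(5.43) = 291.24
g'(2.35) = 37.07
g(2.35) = 33.54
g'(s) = 3*s^2 + 10*s - 3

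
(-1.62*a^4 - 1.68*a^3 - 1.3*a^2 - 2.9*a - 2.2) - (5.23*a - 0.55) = -1.62*a^4 - 1.68*a^3 - 1.3*a^2 - 8.13*a - 1.65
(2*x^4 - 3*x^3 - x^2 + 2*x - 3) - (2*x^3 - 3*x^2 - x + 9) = 2*x^4 - 5*x^3 + 2*x^2 + 3*x - 12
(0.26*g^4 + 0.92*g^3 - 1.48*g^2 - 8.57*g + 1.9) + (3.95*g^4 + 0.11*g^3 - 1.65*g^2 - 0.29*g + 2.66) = 4.21*g^4 + 1.03*g^3 - 3.13*g^2 - 8.86*g + 4.56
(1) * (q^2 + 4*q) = q^2 + 4*q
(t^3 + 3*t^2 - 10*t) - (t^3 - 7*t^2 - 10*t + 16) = 10*t^2 - 16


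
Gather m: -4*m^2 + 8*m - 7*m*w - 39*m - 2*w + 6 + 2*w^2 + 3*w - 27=-4*m^2 + m*(-7*w - 31) + 2*w^2 + w - 21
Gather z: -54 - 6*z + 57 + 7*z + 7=z + 10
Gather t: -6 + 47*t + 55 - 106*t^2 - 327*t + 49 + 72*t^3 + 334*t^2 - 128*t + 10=72*t^3 + 228*t^2 - 408*t + 108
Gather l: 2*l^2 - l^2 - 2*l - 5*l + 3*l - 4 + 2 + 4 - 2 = l^2 - 4*l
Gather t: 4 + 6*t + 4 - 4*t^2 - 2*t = -4*t^2 + 4*t + 8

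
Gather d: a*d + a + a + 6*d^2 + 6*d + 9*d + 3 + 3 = 2*a + 6*d^2 + d*(a + 15) + 6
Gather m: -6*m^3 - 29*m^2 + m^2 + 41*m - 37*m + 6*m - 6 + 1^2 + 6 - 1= -6*m^3 - 28*m^2 + 10*m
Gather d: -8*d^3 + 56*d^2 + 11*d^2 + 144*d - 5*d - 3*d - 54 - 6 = -8*d^3 + 67*d^2 + 136*d - 60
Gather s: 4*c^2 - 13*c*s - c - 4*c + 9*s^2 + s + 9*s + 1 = 4*c^2 - 5*c + 9*s^2 + s*(10 - 13*c) + 1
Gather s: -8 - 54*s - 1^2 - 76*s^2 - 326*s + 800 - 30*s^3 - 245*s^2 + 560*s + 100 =-30*s^3 - 321*s^2 + 180*s + 891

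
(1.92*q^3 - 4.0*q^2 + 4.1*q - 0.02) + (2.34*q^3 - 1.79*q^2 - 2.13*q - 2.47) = 4.26*q^3 - 5.79*q^2 + 1.97*q - 2.49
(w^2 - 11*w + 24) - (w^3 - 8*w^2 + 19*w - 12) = -w^3 + 9*w^2 - 30*w + 36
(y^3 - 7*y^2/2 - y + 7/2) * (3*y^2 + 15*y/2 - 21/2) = 3*y^5 - 3*y^4 - 159*y^3/4 + 159*y^2/4 + 147*y/4 - 147/4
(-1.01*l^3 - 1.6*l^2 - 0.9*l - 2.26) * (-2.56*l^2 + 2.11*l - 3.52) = 2.5856*l^5 + 1.9649*l^4 + 2.4832*l^3 + 9.5186*l^2 - 1.6006*l + 7.9552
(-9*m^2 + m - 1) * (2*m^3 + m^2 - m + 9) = -18*m^5 - 7*m^4 + 8*m^3 - 83*m^2 + 10*m - 9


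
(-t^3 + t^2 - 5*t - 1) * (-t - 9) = t^4 + 8*t^3 - 4*t^2 + 46*t + 9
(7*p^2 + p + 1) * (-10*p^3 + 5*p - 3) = -70*p^5 - 10*p^4 + 25*p^3 - 16*p^2 + 2*p - 3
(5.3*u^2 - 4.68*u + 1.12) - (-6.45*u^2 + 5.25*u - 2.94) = 11.75*u^2 - 9.93*u + 4.06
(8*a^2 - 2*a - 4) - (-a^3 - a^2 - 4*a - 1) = a^3 + 9*a^2 + 2*a - 3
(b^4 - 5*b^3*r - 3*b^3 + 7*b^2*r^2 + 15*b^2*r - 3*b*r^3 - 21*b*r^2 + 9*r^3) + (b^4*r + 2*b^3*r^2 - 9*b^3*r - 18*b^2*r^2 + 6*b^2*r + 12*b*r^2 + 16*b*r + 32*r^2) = b^4*r + b^4 + 2*b^3*r^2 - 14*b^3*r - 3*b^3 - 11*b^2*r^2 + 21*b^2*r - 3*b*r^3 - 9*b*r^2 + 16*b*r + 9*r^3 + 32*r^2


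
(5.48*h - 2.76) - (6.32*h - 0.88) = -0.84*h - 1.88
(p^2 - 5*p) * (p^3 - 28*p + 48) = p^5 - 5*p^4 - 28*p^3 + 188*p^2 - 240*p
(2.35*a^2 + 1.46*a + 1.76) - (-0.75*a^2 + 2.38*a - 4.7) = 3.1*a^2 - 0.92*a + 6.46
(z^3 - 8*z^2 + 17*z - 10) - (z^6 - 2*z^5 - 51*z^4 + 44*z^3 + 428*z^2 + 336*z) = -z^6 + 2*z^5 + 51*z^4 - 43*z^3 - 436*z^2 - 319*z - 10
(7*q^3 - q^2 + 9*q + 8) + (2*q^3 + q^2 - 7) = 9*q^3 + 9*q + 1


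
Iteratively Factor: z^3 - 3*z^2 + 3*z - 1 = (z - 1)*(z^2 - 2*z + 1) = (z - 1)^2*(z - 1)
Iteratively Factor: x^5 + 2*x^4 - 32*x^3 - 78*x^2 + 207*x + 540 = (x + 3)*(x^4 - x^3 - 29*x^2 + 9*x + 180) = (x + 3)^2*(x^3 - 4*x^2 - 17*x + 60) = (x - 5)*(x + 3)^2*(x^2 + x - 12) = (x - 5)*(x - 3)*(x + 3)^2*(x + 4)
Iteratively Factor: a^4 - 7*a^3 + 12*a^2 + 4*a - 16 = (a + 1)*(a^3 - 8*a^2 + 20*a - 16) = (a - 4)*(a + 1)*(a^2 - 4*a + 4) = (a - 4)*(a - 2)*(a + 1)*(a - 2)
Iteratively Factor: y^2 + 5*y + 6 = (y + 3)*(y + 2)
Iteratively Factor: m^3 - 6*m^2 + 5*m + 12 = (m - 3)*(m^2 - 3*m - 4) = (m - 3)*(m + 1)*(m - 4)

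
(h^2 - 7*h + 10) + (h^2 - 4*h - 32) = 2*h^2 - 11*h - 22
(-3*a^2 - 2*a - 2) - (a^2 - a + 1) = -4*a^2 - a - 3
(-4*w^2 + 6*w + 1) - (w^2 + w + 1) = -5*w^2 + 5*w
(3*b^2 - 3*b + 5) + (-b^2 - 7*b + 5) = 2*b^2 - 10*b + 10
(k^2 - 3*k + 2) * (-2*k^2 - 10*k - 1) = -2*k^4 - 4*k^3 + 25*k^2 - 17*k - 2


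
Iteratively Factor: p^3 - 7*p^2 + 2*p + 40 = (p - 5)*(p^2 - 2*p - 8) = (p - 5)*(p - 4)*(p + 2)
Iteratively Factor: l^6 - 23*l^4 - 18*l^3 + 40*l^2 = (l)*(l^5 - 23*l^3 - 18*l^2 + 40*l) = l^2*(l^4 - 23*l^2 - 18*l + 40) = l^2*(l + 4)*(l^3 - 4*l^2 - 7*l + 10) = l^2*(l + 2)*(l + 4)*(l^2 - 6*l + 5) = l^2*(l - 5)*(l + 2)*(l + 4)*(l - 1)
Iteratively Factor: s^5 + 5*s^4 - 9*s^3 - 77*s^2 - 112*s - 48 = (s + 4)*(s^4 + s^3 - 13*s^2 - 25*s - 12) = (s + 3)*(s + 4)*(s^3 - 2*s^2 - 7*s - 4) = (s + 1)*(s + 3)*(s + 4)*(s^2 - 3*s - 4) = (s - 4)*(s + 1)*(s + 3)*(s + 4)*(s + 1)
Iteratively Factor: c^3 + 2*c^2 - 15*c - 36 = (c + 3)*(c^2 - c - 12) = (c + 3)^2*(c - 4)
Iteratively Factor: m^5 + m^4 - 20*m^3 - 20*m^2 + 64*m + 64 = (m + 2)*(m^4 - m^3 - 18*m^2 + 16*m + 32) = (m - 2)*(m + 2)*(m^3 + m^2 - 16*m - 16) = (m - 2)*(m + 1)*(m + 2)*(m^2 - 16) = (m - 2)*(m + 1)*(m + 2)*(m + 4)*(m - 4)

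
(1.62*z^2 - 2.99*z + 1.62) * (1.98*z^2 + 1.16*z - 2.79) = 3.2076*z^4 - 4.041*z^3 - 4.7806*z^2 + 10.2213*z - 4.5198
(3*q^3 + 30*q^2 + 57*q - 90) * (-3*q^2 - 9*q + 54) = -9*q^5 - 117*q^4 - 279*q^3 + 1377*q^2 + 3888*q - 4860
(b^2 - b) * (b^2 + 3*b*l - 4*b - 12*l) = b^4 + 3*b^3*l - 5*b^3 - 15*b^2*l + 4*b^2 + 12*b*l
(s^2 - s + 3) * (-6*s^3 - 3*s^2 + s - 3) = -6*s^5 + 3*s^4 - 14*s^3 - 13*s^2 + 6*s - 9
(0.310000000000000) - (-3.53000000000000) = 3.84000000000000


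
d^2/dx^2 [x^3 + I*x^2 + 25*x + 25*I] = 6*x + 2*I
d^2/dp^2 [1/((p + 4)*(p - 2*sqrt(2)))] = 2*((p + 4)^2 + (p + 4)*(p - 2*sqrt(2)) + (p - 2*sqrt(2))^2)/((p + 4)^3*(p - 2*sqrt(2))^3)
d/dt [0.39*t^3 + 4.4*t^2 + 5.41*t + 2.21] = 1.17*t^2 + 8.8*t + 5.41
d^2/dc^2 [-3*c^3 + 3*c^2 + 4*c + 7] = 6 - 18*c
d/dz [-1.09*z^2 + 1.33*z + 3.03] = 1.33 - 2.18*z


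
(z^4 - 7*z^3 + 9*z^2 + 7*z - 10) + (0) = z^4 - 7*z^3 + 9*z^2 + 7*z - 10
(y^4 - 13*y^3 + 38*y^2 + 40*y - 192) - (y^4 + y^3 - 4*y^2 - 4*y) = -14*y^3 + 42*y^2 + 44*y - 192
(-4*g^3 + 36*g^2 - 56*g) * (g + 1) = -4*g^4 + 32*g^3 - 20*g^2 - 56*g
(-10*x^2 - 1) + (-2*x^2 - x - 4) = -12*x^2 - x - 5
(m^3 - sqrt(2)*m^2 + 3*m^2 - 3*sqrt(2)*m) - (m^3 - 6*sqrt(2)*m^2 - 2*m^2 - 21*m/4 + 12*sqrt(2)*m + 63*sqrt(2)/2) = 5*m^2 + 5*sqrt(2)*m^2 - 15*sqrt(2)*m + 21*m/4 - 63*sqrt(2)/2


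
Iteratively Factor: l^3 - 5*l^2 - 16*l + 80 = (l - 5)*(l^2 - 16) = (l - 5)*(l + 4)*(l - 4)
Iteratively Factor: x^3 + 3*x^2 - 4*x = (x + 4)*(x^2 - x) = (x - 1)*(x + 4)*(x)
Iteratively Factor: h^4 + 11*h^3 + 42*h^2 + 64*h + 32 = (h + 4)*(h^3 + 7*h^2 + 14*h + 8) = (h + 2)*(h + 4)*(h^2 + 5*h + 4) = (h + 2)*(h + 4)^2*(h + 1)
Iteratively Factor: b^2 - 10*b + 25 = (b - 5)*(b - 5)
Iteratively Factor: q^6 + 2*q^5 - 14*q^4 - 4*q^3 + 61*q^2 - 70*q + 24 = (q + 4)*(q^5 - 2*q^4 - 6*q^3 + 20*q^2 - 19*q + 6) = (q + 3)*(q + 4)*(q^4 - 5*q^3 + 9*q^2 - 7*q + 2) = (q - 1)*(q + 3)*(q + 4)*(q^3 - 4*q^2 + 5*q - 2) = (q - 1)^2*(q + 3)*(q + 4)*(q^2 - 3*q + 2) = (q - 1)^3*(q + 3)*(q + 4)*(q - 2)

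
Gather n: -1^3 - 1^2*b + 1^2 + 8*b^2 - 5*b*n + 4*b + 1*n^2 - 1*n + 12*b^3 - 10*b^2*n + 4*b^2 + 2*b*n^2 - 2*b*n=12*b^3 + 12*b^2 + 3*b + n^2*(2*b + 1) + n*(-10*b^2 - 7*b - 1)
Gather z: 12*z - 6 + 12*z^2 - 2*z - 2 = 12*z^2 + 10*z - 8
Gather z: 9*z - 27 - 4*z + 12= 5*z - 15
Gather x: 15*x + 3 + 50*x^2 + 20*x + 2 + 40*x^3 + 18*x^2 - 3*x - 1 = 40*x^3 + 68*x^2 + 32*x + 4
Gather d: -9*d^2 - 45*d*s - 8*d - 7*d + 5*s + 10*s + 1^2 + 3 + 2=-9*d^2 + d*(-45*s - 15) + 15*s + 6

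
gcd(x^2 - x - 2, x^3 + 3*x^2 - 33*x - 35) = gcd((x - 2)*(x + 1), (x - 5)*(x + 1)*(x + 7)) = x + 1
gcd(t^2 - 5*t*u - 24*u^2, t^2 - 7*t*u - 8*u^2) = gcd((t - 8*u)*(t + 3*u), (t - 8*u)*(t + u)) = t - 8*u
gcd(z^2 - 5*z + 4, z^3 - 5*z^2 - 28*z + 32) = z - 1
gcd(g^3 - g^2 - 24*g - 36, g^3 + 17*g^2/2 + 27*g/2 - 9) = g + 3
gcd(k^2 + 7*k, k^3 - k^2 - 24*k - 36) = 1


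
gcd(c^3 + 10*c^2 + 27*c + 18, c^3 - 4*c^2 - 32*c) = 1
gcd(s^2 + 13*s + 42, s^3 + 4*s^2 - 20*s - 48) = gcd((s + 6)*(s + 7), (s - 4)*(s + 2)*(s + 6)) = s + 6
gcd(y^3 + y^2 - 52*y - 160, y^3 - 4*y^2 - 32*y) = y^2 - 4*y - 32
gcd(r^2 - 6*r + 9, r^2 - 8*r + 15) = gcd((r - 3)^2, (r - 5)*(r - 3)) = r - 3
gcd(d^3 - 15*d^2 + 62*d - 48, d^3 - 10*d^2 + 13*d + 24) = d - 8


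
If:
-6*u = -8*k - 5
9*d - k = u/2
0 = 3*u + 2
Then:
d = -35/216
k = -9/8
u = -2/3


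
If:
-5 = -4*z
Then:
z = 5/4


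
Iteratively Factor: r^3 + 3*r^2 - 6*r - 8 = (r - 2)*(r^2 + 5*r + 4) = (r - 2)*(r + 4)*(r + 1)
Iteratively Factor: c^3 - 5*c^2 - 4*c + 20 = (c + 2)*(c^2 - 7*c + 10) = (c - 2)*(c + 2)*(c - 5)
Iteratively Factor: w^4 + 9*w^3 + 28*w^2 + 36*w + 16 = (w + 4)*(w^3 + 5*w^2 + 8*w + 4) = (w + 2)*(w + 4)*(w^2 + 3*w + 2) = (w + 1)*(w + 2)*(w + 4)*(w + 2)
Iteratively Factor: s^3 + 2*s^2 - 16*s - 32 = (s - 4)*(s^2 + 6*s + 8) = (s - 4)*(s + 2)*(s + 4)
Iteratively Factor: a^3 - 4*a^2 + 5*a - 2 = (a - 1)*(a^2 - 3*a + 2) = (a - 2)*(a - 1)*(a - 1)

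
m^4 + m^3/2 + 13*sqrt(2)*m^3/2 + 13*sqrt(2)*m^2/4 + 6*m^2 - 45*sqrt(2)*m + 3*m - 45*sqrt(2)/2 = (m + 1/2)*(m - 3*sqrt(2)/2)*(m + 3*sqrt(2))*(m + 5*sqrt(2))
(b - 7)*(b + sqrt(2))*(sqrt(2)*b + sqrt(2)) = sqrt(2)*b^3 - 6*sqrt(2)*b^2 + 2*b^2 - 12*b - 7*sqrt(2)*b - 14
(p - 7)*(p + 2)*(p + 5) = p^3 - 39*p - 70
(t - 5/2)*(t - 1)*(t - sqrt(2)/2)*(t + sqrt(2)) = t^4 - 7*t^3/2 + sqrt(2)*t^3/2 - 7*sqrt(2)*t^2/4 + 3*t^2/2 + 5*sqrt(2)*t/4 + 7*t/2 - 5/2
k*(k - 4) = k^2 - 4*k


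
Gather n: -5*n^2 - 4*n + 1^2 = -5*n^2 - 4*n + 1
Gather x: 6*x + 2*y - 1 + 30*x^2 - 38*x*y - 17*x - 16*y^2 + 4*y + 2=30*x^2 + x*(-38*y - 11) - 16*y^2 + 6*y + 1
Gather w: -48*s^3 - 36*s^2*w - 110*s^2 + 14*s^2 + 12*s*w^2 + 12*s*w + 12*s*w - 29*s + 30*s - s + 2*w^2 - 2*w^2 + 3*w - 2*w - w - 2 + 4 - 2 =-48*s^3 - 96*s^2 + 12*s*w^2 + w*(-36*s^2 + 24*s)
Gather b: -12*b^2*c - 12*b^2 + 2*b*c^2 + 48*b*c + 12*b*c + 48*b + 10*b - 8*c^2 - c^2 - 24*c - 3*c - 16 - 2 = b^2*(-12*c - 12) + b*(2*c^2 + 60*c + 58) - 9*c^2 - 27*c - 18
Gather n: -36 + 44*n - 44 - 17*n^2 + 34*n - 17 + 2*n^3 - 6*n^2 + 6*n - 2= 2*n^3 - 23*n^2 + 84*n - 99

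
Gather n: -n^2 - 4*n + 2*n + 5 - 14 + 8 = -n^2 - 2*n - 1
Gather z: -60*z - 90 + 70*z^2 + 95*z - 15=70*z^2 + 35*z - 105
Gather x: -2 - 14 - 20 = -36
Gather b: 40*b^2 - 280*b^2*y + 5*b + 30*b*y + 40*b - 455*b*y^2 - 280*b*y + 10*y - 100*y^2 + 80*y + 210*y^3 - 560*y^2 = b^2*(40 - 280*y) + b*(-455*y^2 - 250*y + 45) + 210*y^3 - 660*y^2 + 90*y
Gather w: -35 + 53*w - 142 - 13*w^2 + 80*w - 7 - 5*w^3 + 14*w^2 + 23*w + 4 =-5*w^3 + w^2 + 156*w - 180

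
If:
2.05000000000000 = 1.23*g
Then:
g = 1.67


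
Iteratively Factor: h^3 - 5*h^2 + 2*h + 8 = (h + 1)*(h^2 - 6*h + 8) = (h - 4)*(h + 1)*(h - 2)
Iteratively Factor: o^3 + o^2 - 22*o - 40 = (o - 5)*(o^2 + 6*o + 8) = (o - 5)*(o + 4)*(o + 2)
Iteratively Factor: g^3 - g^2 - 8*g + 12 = (g + 3)*(g^2 - 4*g + 4) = (g - 2)*(g + 3)*(g - 2)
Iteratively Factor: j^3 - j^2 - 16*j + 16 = (j - 4)*(j^2 + 3*j - 4) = (j - 4)*(j + 4)*(j - 1)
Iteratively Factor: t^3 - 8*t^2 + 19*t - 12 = (t - 4)*(t^2 - 4*t + 3) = (t - 4)*(t - 3)*(t - 1)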